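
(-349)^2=121801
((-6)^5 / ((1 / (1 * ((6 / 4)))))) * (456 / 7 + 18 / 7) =-789819.43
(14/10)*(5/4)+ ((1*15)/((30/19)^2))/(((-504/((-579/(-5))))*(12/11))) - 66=-39624803/604800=-65.52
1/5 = 0.20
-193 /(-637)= 193 /637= 0.30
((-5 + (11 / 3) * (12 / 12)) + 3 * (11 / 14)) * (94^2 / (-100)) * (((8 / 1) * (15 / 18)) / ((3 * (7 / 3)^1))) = -189974 / 2205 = -86.16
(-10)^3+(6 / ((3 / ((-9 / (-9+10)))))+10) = -1008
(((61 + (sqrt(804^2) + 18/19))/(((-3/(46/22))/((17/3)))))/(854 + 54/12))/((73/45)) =-3784190/1540957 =-2.46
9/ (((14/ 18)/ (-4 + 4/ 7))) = -1944/ 49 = -39.67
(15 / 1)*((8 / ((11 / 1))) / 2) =5.45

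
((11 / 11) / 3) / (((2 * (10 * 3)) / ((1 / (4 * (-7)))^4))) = 0.00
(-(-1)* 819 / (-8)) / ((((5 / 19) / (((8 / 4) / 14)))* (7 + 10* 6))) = -2223 / 2680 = -0.83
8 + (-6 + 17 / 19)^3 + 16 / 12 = -2545967 / 20577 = -123.73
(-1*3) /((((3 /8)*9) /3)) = -2.67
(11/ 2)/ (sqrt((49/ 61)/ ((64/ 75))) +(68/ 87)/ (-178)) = 5652761664/ 220326617051 +92329235460*sqrt(183)/ 220326617051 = 5.69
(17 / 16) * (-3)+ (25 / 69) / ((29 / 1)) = -101651 / 32016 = -3.18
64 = 64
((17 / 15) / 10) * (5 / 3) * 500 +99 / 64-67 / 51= 94.68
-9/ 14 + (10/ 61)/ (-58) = -15991/ 24766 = -0.65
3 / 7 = 0.43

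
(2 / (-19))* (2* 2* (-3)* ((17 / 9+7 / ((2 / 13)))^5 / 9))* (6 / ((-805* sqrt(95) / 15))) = -451590872919493* sqrt(95) / 11439956430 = -384753.51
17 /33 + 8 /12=13 /11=1.18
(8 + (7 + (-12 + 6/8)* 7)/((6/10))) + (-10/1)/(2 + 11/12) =-9661/84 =-115.01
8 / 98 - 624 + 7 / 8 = -244233 / 392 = -623.04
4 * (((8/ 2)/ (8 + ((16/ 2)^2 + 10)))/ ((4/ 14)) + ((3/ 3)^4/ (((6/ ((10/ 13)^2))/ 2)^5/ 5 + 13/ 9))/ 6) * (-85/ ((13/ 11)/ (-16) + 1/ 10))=-37278571470207601600/ 16760245290491677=-2224.23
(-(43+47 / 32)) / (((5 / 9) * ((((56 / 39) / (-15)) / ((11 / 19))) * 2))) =16482609 / 68096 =242.05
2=2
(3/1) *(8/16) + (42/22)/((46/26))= 1305/506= 2.58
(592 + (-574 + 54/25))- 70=-1246/25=-49.84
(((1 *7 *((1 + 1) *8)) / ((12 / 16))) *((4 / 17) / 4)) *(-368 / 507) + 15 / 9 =-121769 / 25857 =-4.71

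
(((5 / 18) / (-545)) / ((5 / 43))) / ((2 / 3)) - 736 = -4813483 / 6540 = -736.01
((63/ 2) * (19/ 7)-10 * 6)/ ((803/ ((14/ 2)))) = 357/ 1606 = 0.22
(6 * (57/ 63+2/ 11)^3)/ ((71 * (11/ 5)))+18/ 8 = 29513264153/ 12835881828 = 2.30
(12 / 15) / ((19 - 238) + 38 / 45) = -36 / 9817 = -0.00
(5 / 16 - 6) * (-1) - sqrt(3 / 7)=91 / 16 - sqrt(21) / 7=5.03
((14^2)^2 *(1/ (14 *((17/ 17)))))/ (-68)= -686/ 17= -40.35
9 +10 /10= 10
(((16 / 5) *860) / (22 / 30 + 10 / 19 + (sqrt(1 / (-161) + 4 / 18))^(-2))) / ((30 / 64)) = 130929152 / 131333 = 996.93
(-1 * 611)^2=373321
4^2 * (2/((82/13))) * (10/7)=7.25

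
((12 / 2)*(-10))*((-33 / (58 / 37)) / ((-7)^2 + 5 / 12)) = 439560 / 17197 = 25.56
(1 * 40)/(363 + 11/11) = 10/91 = 0.11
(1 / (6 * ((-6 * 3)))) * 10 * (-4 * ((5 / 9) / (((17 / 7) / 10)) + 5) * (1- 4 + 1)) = -22300 / 4131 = -5.40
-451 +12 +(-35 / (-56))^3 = -224643 / 512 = -438.76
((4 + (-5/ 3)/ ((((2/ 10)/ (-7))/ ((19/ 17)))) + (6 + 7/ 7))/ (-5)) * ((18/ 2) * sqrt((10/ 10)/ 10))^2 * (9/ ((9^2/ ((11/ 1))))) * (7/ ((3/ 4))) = -598444/ 425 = -1408.10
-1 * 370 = -370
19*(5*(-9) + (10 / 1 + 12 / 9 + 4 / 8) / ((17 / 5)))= -80465 / 102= -788.87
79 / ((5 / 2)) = 158 / 5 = 31.60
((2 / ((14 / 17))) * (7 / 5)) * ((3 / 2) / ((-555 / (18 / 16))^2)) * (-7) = -3213 / 21904000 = -0.00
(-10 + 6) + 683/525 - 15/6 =-5459/1050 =-5.20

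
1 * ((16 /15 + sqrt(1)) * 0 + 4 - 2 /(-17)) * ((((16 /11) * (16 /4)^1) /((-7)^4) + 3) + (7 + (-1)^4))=2905850 /64141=45.30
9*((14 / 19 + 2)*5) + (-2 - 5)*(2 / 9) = 20794 / 171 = 121.60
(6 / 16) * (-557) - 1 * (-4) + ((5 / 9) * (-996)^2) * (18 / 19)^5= 420367.45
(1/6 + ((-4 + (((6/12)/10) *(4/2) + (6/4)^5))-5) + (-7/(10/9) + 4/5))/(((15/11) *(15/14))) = -245399/54000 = -4.54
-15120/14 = -1080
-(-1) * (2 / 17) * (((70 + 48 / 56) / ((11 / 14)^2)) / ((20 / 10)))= 13888 / 2057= 6.75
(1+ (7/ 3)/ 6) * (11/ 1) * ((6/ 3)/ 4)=7.64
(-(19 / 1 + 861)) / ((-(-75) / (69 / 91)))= -4048 / 455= -8.90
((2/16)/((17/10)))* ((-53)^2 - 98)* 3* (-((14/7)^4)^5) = -10660085760/17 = -627063868.24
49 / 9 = 5.44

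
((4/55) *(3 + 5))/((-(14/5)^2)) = -40/539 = -0.07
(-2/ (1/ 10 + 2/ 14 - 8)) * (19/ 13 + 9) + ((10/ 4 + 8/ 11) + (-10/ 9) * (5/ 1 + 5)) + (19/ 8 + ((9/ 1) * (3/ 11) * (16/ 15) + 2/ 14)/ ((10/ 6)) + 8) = 2232347699/ 326125800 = 6.85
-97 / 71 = -1.37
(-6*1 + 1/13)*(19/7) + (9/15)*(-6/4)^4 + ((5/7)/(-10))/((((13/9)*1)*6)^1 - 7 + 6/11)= -6946831/531440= -13.07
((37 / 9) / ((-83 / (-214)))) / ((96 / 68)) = 67303 / 8964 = 7.51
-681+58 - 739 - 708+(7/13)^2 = -349781/169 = -2069.71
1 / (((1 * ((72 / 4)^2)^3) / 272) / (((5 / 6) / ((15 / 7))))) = 119 / 38263752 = 0.00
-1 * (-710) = 710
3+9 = 12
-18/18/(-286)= 1/286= 0.00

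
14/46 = 7/23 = 0.30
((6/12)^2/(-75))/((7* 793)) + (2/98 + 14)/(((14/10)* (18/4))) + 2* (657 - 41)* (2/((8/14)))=117346501117/27199900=4314.23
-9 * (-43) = 387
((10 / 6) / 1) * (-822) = -1370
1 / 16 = 0.06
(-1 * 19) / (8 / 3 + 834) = -57 / 2510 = -0.02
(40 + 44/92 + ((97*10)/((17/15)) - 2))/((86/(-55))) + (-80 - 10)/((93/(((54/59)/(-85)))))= -35176927653/61501954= -571.96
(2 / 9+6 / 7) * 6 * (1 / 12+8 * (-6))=-19550 / 63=-310.32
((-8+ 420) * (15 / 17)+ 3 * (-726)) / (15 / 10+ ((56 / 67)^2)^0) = -61692 / 85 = -725.79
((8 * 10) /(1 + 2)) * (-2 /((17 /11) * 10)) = -176 /51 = -3.45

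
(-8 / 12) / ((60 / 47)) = -47 / 90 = -0.52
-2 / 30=-1 / 15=-0.07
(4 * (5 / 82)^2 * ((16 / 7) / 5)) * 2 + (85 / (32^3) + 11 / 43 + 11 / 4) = 3.02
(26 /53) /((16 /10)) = 65 /212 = 0.31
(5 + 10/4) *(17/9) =85/6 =14.17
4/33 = 0.12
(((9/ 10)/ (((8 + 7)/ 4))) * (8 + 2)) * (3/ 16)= 9/ 20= 0.45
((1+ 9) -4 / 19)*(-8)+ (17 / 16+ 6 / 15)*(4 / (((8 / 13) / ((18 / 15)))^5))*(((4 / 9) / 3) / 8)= -183035540949 / 2432000000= -75.26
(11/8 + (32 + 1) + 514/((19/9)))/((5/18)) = 380097/380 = 1000.26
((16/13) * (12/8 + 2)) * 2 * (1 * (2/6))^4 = 0.11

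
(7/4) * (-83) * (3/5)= -87.15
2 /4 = 1 /2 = 0.50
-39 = -39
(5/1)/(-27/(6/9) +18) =-2/9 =-0.22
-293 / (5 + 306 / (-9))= 293 / 29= 10.10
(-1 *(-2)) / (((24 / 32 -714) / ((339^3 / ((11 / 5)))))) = -173147640 / 3487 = -49655.19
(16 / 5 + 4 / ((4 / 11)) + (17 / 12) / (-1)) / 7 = 767 / 420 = 1.83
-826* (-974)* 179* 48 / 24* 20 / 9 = 5760391840 / 9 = 640043537.78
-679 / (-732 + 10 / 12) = 4074 / 4387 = 0.93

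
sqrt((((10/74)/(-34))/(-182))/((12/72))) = sqrt(1717170)/114478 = 0.01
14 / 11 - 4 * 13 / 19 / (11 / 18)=-670 / 209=-3.21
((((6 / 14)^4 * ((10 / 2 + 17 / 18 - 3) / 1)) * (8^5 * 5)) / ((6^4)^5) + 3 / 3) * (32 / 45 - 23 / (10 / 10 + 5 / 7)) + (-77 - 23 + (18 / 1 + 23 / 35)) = -94.05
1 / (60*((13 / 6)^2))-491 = -414892 / 845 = -491.00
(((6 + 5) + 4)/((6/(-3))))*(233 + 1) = -1755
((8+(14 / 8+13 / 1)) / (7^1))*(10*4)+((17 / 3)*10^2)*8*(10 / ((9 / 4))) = 547510 / 27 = 20278.15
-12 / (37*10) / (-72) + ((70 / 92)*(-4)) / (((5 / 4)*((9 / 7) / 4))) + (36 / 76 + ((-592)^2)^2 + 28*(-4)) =357472380671151131 / 2910420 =122825015176.90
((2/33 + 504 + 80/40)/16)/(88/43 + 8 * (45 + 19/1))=179525/2917728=0.06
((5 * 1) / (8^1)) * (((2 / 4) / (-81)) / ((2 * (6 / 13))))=-65 / 15552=-0.00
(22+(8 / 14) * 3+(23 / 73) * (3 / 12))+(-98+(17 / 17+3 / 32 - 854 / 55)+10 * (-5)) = -124687693 / 899360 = -138.64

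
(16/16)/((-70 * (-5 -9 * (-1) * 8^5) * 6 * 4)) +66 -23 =21304081679/495443760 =43.00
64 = 64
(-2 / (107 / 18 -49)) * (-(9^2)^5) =-125524238436 / 775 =-161966759.27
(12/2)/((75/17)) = 34/25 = 1.36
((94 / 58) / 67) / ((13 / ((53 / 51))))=2491 / 1288209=0.00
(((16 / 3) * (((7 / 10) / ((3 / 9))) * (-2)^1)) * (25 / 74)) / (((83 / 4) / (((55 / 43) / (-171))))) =0.00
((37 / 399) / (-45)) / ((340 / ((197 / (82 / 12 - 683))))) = 7289 / 4127794650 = 0.00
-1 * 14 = -14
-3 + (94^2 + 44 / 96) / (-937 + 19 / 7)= -391081 / 31392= -12.46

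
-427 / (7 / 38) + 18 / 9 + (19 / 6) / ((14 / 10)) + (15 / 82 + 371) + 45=-1633795 / 861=-1897.56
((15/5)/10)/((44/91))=273/440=0.62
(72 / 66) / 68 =3 / 187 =0.02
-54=-54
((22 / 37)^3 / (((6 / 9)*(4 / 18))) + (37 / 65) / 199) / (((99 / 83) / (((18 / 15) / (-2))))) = -77319841133 / 108107431575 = -0.72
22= 22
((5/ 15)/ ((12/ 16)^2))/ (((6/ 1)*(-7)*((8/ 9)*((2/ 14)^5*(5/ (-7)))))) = 16807/ 45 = 373.49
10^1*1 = 10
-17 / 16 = -1.06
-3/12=-0.25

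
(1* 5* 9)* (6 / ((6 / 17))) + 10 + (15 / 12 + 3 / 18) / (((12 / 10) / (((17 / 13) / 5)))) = 725689 / 936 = 775.31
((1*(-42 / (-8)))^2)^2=194481 / 256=759.69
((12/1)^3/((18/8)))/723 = 256/241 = 1.06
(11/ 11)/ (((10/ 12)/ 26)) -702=-3354/ 5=-670.80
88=88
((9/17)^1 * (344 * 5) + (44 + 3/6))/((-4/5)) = -162365/136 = -1193.86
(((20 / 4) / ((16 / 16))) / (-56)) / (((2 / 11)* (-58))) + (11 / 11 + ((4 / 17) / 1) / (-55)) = 1.00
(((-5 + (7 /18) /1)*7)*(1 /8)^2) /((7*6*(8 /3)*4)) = -83 /73728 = -0.00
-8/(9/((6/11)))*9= -48/11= -4.36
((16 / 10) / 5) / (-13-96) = -8 / 2725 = -0.00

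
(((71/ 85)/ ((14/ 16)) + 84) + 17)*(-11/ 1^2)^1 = -667293/ 595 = -1121.50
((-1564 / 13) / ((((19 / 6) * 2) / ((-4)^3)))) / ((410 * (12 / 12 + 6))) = 150144 / 354445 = 0.42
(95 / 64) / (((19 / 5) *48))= 25 / 3072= 0.01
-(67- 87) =20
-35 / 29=-1.21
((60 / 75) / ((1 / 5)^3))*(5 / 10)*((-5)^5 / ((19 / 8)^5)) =-5120000000 / 2476099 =-2067.77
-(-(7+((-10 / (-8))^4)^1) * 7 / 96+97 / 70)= -599771 / 860160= -0.70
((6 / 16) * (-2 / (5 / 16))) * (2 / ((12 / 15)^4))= -11.72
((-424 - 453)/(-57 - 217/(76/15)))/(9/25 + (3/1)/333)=15413275/647424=23.81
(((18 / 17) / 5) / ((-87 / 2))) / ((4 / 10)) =-6 / 493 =-0.01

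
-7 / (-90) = 7 / 90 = 0.08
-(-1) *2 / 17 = 2 / 17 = 0.12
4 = 4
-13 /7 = -1.86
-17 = -17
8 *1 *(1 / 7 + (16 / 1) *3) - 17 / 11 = 29537 / 77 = 383.60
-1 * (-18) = 18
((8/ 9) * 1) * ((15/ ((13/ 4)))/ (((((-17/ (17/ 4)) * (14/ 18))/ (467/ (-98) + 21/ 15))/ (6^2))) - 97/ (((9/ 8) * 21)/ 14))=108.66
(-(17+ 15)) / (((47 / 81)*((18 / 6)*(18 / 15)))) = -720 / 47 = -15.32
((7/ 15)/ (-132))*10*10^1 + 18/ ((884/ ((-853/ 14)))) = -976603/ 612612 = -1.59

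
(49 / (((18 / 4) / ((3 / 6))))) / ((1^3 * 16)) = 49 / 144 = 0.34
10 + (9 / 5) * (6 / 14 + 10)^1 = 1007 / 35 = 28.77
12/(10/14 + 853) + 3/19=1627/9462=0.17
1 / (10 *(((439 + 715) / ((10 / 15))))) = 1 / 17310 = 0.00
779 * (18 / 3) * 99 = 462726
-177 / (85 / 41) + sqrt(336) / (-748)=-7257 / 85-sqrt(21) / 187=-85.40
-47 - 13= -60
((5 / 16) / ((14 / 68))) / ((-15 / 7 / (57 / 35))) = -323 / 280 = -1.15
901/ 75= 12.01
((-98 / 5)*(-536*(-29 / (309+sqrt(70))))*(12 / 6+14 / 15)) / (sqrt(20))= -3451824992*sqrt(5) / 11926375+33512864*sqrt(14) / 7155825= -629.66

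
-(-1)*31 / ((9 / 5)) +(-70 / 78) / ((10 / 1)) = 4009 / 234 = 17.13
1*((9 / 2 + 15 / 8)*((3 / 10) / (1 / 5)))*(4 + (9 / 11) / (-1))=5355 / 176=30.43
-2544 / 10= -1272 / 5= -254.40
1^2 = 1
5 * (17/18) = 85/18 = 4.72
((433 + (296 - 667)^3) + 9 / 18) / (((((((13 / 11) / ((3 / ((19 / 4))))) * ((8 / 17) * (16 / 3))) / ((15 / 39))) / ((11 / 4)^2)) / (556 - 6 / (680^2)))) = -31452937318248295113 / 1788706816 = -17584177036.11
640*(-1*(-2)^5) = 20480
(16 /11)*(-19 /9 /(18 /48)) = -2432 /297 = -8.19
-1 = -1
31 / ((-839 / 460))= -14260 / 839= -17.00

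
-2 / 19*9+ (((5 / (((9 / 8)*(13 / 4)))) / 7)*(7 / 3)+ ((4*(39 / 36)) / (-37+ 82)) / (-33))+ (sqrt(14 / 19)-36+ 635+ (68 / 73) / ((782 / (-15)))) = sqrt(266) / 19+ 1105733779036 / 1847546415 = 599.35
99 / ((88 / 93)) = 837 / 8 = 104.62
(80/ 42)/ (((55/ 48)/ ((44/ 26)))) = 256/ 91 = 2.81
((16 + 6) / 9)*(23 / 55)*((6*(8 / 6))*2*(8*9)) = 5888 / 5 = 1177.60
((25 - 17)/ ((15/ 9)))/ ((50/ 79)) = 948/ 125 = 7.58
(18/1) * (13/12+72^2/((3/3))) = 186663/2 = 93331.50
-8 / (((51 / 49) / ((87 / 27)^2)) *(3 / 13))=-4285736 / 12393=-345.82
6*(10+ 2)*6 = 432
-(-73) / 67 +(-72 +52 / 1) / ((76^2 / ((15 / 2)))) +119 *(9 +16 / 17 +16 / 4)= 321215663 / 193496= 1660.06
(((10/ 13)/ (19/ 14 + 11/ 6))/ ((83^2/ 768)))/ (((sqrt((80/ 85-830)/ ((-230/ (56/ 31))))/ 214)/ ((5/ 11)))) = 684800 * sqrt(73816890)/ 5742305283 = 1.02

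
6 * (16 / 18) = 16 / 3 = 5.33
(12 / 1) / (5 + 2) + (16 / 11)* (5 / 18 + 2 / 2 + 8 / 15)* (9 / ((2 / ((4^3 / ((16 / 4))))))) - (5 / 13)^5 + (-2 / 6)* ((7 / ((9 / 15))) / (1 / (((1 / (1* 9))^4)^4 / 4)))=1824960664485537698687448037 / 9535866070214021081724180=191.38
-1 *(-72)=72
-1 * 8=-8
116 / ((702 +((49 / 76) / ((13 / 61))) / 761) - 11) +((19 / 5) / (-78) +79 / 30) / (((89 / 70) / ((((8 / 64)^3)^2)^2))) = 433403895854001979955 / 2581757025431001759744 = 0.17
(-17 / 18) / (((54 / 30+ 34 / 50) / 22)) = -4675 / 558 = -8.38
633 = 633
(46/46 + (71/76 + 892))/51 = 67939/3876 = 17.53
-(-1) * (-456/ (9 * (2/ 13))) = -988/ 3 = -329.33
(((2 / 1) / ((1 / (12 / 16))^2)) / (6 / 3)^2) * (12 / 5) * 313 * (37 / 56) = 312687 / 2240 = 139.59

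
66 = 66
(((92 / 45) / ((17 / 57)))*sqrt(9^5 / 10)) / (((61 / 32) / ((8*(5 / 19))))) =953856*sqrt(10) / 5185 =581.75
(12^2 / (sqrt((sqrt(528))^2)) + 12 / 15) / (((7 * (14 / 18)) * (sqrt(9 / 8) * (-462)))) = -0.00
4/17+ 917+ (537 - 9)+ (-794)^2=10741981/17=631881.24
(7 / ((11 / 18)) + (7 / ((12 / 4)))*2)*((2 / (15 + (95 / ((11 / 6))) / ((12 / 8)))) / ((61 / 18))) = 6384 / 33245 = 0.19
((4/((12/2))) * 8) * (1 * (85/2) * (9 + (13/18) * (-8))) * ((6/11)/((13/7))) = 276080/1287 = 214.51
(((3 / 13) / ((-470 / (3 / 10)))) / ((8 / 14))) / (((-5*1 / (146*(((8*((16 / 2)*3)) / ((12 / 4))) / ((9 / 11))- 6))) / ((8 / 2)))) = 2.17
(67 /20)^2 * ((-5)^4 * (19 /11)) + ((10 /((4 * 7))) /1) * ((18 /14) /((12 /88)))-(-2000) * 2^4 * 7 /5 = 490865715 /8624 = 56918.57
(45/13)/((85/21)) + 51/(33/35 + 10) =5.52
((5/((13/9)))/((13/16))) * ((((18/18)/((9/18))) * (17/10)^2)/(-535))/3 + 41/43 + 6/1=134872177/19439225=6.94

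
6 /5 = 1.20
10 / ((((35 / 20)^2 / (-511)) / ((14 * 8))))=-186880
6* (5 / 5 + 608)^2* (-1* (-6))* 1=13351716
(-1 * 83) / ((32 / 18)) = -747 / 16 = -46.69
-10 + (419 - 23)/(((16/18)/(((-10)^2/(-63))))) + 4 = -4992/7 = -713.14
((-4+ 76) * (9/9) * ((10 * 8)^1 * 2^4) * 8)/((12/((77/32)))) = 147840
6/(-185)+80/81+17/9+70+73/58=74.10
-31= -31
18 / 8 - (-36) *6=873 / 4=218.25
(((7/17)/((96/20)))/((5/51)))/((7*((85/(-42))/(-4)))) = 0.25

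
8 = 8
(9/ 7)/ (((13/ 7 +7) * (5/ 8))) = 36/ 155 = 0.23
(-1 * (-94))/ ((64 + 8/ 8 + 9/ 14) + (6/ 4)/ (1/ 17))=329/ 319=1.03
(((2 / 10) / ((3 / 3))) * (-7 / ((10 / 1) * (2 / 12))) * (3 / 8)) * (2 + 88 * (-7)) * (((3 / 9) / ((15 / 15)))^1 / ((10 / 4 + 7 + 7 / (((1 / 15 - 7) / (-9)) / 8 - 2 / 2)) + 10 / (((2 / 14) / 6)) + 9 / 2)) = 56181 / 371450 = 0.15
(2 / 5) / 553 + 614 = 1697712 / 2765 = 614.00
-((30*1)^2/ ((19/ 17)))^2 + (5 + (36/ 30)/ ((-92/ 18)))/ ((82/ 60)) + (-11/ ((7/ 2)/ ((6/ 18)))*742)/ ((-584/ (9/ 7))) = -225601492658877/ 347912306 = -648443.56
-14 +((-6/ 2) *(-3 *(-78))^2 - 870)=-165152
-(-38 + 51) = -13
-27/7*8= -216/7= -30.86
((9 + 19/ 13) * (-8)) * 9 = -9792/ 13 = -753.23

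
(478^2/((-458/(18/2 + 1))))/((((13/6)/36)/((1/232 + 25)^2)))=-259498768597335/5007314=-51823945.65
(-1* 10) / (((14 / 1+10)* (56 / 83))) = -0.62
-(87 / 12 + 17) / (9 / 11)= -1067 / 36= -29.64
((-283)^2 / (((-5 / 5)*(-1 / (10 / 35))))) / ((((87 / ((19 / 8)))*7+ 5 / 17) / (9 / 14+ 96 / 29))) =146711445 / 416353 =352.37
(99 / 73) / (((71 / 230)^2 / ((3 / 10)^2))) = 471339 / 367993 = 1.28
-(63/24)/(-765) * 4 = 0.01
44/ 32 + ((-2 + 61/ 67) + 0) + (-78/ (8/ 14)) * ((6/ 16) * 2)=-6840/ 67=-102.09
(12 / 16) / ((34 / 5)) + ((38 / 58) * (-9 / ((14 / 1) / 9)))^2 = 81147849 / 5604424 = 14.48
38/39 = 0.97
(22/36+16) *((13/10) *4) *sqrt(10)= 3887 *sqrt(10)/45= 273.15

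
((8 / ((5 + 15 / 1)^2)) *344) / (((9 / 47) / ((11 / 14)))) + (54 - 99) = -16.77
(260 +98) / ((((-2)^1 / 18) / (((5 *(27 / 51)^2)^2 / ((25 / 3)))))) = -63418626 / 83521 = -759.31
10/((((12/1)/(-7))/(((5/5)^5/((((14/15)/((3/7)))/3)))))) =-225/28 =-8.04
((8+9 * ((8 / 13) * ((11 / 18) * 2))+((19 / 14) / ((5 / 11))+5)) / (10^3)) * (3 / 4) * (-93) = -5777253 / 3640000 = -1.59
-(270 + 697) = -967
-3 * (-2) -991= -985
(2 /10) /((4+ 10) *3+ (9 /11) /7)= 77 /16215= 0.00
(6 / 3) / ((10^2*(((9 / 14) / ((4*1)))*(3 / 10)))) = 56 / 135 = 0.41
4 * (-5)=-20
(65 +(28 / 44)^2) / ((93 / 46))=121348 / 3751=32.35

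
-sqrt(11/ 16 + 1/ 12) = -0.88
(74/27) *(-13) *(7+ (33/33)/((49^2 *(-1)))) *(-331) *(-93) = -55297801364/7203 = -7677051.42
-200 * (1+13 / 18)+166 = -1606 / 9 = -178.44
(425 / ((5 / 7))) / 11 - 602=-6027 / 11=-547.91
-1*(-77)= 77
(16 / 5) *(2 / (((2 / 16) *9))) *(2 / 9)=512 / 405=1.26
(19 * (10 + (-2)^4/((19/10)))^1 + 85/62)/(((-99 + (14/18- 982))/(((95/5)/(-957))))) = 0.01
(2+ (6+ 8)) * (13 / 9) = 208 / 9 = 23.11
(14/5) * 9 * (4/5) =504/25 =20.16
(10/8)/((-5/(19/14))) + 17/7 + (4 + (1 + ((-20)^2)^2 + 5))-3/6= 160011.59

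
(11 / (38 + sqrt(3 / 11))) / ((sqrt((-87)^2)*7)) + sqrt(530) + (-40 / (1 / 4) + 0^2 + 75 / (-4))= -6915124843 / 38686116- 11*sqrt(33) / 9671529 + sqrt(530)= -155.73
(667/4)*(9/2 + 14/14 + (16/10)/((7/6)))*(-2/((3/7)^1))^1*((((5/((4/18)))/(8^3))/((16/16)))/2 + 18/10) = -1995223113/204800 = -9742.30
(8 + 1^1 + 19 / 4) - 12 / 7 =337 / 28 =12.04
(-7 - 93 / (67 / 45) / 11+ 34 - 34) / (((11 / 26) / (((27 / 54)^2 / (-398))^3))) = 0.00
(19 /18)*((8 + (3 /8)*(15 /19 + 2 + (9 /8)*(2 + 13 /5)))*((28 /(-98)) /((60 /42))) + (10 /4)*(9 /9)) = 3067 /9600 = 0.32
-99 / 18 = -11 / 2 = -5.50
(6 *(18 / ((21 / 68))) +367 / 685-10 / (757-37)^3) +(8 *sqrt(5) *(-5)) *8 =12537019606081 / 35794483200-320 *sqrt(5) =-365.29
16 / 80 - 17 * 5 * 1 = -424 / 5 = -84.80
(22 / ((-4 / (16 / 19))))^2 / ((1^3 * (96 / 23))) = 5566 / 1083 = 5.14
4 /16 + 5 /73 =93 /292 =0.32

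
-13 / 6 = -2.17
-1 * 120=-120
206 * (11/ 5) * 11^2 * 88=24128368/ 5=4825673.60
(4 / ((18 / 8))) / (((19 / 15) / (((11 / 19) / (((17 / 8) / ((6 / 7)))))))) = 14080 / 42959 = 0.33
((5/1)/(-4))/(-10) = 1/8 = 0.12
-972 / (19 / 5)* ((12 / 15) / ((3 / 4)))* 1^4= -5184 / 19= -272.84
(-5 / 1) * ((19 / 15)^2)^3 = -47045881 / 2278125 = -20.65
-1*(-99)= 99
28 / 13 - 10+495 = 6333 / 13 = 487.15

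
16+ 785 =801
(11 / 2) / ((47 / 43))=473 / 94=5.03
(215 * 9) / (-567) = -215 / 63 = -3.41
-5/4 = -1.25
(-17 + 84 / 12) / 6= -5 / 3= -1.67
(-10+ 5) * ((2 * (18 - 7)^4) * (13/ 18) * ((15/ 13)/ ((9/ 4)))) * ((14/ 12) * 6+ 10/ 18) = -99558800/ 243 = -409707.00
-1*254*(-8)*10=20320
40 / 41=0.98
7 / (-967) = -7 / 967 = -0.01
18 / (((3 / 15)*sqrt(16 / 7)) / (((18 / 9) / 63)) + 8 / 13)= -11700 / 95423 + 68445*sqrt(7) / 95423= 1.78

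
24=24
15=15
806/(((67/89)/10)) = 717340/67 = 10706.57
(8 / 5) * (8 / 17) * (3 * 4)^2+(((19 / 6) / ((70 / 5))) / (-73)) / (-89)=5029615183 / 46388580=108.42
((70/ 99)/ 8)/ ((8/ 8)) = 35/ 396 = 0.09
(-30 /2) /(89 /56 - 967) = 280 /18021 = 0.02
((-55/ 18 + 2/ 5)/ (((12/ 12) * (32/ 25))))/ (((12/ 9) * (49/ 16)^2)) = -0.17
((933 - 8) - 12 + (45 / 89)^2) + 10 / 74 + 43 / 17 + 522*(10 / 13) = 85331819674 / 64770017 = 1317.46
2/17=0.12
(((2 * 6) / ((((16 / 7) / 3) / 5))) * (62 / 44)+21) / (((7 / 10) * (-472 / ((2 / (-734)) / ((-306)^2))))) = 2765 / 237893369472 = 0.00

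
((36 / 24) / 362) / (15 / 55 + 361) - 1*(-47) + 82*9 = 2258583193 / 2877176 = 785.00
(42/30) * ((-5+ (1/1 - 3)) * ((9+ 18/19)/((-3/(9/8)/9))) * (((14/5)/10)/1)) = 92.12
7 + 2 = 9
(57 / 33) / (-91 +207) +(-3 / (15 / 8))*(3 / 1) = -30529 / 6380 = -4.79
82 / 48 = 41 / 24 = 1.71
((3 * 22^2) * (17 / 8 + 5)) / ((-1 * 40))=-20691 / 80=-258.64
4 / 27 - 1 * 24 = -644 / 27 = -23.85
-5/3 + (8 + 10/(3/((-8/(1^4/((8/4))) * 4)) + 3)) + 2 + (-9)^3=-135566/189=-717.28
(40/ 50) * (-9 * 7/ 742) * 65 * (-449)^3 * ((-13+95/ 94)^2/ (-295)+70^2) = 135255675680037956043/ 69075430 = 1958086626171.39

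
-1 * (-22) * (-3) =-66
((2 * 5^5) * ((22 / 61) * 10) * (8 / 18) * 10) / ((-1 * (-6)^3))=6875000 / 14823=463.81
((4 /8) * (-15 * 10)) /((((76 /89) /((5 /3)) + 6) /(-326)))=1813375 /483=3754.40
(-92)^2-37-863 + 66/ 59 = 446342/ 59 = 7565.12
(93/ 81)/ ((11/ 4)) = 124/ 297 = 0.42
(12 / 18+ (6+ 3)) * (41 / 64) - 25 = -3611 / 192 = -18.81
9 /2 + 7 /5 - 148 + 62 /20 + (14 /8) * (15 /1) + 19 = -375 /4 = -93.75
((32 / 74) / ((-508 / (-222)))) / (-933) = -8 / 39497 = -0.00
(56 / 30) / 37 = 28 / 555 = 0.05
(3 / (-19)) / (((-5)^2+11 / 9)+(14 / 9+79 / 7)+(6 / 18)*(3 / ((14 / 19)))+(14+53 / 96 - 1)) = -6048 / 2067371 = -0.00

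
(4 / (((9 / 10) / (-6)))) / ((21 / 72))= -640 / 7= -91.43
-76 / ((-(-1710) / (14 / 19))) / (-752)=7 / 160740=0.00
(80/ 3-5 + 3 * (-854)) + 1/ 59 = -449636/ 177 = -2540.32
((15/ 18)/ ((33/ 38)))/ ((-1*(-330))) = 19/ 6534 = 0.00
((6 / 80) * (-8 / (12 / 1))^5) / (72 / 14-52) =7 / 33210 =0.00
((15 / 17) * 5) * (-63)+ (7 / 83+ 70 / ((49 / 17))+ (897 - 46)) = 5900805 / 9877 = 597.43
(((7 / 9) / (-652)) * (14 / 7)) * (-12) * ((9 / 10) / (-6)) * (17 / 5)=-119 / 8150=-0.01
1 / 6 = 0.17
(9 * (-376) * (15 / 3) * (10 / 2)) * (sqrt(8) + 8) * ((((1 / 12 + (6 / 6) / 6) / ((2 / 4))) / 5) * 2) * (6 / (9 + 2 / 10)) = -2030400 / 23 - 507600 * sqrt(2) / 23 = -119489.34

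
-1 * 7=-7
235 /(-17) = -235 /17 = -13.82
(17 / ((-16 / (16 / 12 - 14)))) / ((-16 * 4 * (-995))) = 323 / 1528320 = 0.00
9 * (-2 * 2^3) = -144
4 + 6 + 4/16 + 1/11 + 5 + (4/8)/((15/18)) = 3507/220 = 15.94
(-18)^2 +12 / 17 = 5520 / 17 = 324.71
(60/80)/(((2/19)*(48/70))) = 665/64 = 10.39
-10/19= -0.53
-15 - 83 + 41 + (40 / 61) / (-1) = -3517 / 61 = -57.66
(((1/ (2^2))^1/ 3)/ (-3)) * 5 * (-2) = 5/ 18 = 0.28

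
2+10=12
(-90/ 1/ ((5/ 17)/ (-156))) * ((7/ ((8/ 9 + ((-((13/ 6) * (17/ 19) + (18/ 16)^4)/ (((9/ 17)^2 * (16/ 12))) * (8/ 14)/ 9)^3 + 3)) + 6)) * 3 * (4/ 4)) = 62788870595578515157708531826688/ 605759050158208992810384983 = 103653.21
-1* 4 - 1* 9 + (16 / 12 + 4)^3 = 3745 / 27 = 138.70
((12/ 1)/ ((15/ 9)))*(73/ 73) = 36/ 5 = 7.20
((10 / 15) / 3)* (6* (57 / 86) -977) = -83680 / 387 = -216.23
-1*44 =-44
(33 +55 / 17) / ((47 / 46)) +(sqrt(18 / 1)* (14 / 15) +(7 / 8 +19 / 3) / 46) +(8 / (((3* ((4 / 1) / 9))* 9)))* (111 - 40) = 86.91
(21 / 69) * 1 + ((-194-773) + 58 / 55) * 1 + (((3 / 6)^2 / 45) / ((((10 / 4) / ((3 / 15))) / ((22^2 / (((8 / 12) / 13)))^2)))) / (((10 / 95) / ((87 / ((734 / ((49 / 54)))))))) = 16498042052963 / 417829500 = 39485.11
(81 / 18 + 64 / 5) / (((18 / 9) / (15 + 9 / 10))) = 27507 / 200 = 137.54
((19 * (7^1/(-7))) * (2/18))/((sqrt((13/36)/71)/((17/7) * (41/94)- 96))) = 1186949 * sqrt(923)/12831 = 2810.43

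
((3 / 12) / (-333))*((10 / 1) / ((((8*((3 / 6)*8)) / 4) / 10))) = -25 / 2664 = -0.01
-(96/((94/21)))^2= -1016064/2209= -459.97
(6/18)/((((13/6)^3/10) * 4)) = 180/2197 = 0.08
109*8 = 872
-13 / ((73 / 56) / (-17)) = 12376 / 73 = 169.53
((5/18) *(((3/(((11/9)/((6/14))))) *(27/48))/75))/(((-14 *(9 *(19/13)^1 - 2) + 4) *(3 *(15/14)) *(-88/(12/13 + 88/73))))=303/2795467840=0.00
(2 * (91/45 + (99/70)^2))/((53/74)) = 6563393/584325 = 11.23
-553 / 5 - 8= -593 / 5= -118.60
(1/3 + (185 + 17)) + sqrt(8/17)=2 * sqrt(34)/17 + 607/3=203.02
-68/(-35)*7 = 68/5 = 13.60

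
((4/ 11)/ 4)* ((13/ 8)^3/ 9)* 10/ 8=10985/ 202752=0.05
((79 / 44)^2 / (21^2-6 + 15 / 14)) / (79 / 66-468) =-43687 / 2758637860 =-0.00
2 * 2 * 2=8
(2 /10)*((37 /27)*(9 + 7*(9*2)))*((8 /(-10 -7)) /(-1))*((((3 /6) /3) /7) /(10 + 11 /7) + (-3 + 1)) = -143708 /4131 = -34.79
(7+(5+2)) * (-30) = -420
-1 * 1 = -1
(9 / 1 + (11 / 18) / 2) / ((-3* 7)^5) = -335 / 147027636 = -0.00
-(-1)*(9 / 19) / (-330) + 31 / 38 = 851 / 1045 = 0.81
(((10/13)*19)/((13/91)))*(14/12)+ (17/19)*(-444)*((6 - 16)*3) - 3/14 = 124872247/10374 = 12037.04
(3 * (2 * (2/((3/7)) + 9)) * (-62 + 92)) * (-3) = -7380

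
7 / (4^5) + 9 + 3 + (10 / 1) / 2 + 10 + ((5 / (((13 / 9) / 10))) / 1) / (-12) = 321115 / 13312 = 24.12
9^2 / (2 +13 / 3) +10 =433 / 19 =22.79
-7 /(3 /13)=-91 /3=-30.33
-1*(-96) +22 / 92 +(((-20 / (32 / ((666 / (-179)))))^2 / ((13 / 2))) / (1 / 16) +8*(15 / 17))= 37982879107 / 325728806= 116.61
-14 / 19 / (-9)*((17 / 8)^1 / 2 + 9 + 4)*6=525 / 76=6.91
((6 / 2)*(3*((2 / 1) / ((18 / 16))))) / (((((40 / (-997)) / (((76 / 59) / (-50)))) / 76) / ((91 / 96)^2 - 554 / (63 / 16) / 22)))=-1403939399327 / 327096000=-4292.13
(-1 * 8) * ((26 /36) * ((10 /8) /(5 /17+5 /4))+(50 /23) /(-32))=-35939 /8694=-4.13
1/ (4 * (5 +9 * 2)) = 1/ 92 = 0.01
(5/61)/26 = 5/1586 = 0.00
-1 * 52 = -52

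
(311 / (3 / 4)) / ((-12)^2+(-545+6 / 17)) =-21148 / 20433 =-1.03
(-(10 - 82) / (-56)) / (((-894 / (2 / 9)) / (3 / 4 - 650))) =-371 / 1788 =-0.21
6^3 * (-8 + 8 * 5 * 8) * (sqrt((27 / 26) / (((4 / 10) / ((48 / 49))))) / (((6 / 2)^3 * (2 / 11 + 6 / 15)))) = 5940 * sqrt(65) / 7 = 6841.40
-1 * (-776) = 776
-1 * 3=-3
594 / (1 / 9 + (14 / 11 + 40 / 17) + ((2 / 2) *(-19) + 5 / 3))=-43.69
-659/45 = -14.64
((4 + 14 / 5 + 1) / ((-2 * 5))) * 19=-741 / 50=-14.82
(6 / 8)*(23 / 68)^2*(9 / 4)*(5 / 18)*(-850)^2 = 4959375 / 128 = 38745.12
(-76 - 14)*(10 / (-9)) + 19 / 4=419 / 4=104.75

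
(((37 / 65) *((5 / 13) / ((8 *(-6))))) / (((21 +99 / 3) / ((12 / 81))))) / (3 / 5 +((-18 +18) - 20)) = 185 / 286811928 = 0.00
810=810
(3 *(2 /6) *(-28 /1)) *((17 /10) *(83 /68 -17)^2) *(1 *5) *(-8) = 8059303 /17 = 474076.65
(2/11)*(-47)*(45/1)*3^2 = -38070/11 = -3460.91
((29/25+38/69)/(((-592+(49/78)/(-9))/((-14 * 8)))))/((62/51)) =116009712/435803425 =0.27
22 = 22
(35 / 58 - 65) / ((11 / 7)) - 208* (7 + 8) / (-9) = 585085 / 1914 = 305.69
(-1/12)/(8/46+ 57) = -0.00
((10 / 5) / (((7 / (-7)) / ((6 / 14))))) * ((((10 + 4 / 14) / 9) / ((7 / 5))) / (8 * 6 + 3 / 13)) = -1040 / 71687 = -0.01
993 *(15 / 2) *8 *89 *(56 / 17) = 296946720 / 17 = 17467454.12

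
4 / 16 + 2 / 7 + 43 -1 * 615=-16001 / 28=-571.46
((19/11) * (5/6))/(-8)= -95/528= -0.18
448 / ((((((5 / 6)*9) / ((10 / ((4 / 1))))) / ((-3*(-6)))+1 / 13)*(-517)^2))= 34944 / 5078491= 0.01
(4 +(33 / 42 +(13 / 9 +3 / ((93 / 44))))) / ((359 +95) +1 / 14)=29879 / 1773603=0.02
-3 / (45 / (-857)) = 857 / 15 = 57.13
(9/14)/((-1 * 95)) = -9/1330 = -0.01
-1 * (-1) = 1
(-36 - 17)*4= -212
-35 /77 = -5 /11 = -0.45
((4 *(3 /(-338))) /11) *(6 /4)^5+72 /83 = 2081061 /2468752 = 0.84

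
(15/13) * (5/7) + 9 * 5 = 4170/91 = 45.82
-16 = -16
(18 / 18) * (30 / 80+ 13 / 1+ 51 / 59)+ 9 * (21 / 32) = 38035 / 1888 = 20.15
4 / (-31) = -4 / 31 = -0.13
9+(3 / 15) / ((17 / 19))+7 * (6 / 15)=1022 / 85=12.02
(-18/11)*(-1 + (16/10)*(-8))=1242/55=22.58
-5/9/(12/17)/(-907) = 85/97956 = 0.00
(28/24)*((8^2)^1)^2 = 14336/3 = 4778.67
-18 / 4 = -9 / 2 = -4.50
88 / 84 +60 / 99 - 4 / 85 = 31546 / 19635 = 1.61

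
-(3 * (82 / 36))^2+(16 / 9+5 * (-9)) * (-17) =8257 / 12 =688.08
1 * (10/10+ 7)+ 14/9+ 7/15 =451/45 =10.02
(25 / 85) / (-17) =-5 / 289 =-0.02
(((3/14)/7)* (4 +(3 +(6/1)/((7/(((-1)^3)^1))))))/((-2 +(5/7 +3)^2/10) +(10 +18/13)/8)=8385/35791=0.23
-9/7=-1.29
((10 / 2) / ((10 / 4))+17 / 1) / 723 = 19 / 723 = 0.03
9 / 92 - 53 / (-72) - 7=-10211 / 1656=-6.17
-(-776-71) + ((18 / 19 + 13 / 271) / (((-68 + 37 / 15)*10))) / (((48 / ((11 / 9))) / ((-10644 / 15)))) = 308678504453 / 364425624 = 847.03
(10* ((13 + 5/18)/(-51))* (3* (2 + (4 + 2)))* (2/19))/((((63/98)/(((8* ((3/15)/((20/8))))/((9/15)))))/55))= -47111680/78489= -600.23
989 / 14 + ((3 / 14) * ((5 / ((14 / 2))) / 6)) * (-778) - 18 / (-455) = 161911 / 3185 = 50.84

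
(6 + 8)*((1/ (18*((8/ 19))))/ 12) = 0.15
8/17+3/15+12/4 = 312/85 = 3.67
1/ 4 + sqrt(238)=15.68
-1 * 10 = -10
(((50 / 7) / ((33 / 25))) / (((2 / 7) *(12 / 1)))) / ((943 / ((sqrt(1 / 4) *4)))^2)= 625 / 88035651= 0.00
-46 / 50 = -23 / 25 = -0.92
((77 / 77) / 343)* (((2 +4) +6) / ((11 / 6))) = 72 / 3773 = 0.02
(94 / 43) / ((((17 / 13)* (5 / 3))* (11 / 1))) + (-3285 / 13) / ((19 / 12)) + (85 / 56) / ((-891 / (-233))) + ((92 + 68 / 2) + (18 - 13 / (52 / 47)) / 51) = -1485797985493 / 45045360360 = -32.98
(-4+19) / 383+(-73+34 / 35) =-965018 / 13405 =-71.99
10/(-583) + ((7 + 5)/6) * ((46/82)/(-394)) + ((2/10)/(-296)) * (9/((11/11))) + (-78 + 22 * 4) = 69509821861/6969158680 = 9.97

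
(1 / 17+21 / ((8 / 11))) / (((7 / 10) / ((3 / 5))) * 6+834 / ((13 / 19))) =51155 / 2167432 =0.02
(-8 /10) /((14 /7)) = -2 /5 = -0.40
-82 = -82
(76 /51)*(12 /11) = 304 /187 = 1.63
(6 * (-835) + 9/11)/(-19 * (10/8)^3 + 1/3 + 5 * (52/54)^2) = 2570792256/16494533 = 155.86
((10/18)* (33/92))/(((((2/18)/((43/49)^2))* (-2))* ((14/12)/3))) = -2745765/1546244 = -1.78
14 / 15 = 0.93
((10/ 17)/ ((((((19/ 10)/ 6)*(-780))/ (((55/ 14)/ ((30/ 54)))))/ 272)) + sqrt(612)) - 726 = -1263174/ 1729 + 6*sqrt(17) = -705.84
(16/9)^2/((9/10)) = 2560/729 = 3.51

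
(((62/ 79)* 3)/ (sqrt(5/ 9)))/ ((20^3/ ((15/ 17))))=0.00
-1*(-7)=7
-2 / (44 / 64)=-32 / 11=-2.91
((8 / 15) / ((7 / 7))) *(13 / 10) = 52 / 75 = 0.69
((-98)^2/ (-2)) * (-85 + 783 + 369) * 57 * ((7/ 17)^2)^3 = -1423495.64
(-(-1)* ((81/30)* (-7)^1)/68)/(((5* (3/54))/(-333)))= 566433/1700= 333.20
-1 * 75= -75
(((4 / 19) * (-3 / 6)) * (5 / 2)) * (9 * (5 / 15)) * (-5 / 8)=75 / 152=0.49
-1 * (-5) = 5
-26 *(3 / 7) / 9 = -26 / 21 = -1.24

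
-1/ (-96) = 1/ 96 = 0.01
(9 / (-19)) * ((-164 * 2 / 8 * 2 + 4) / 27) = 26 / 19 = 1.37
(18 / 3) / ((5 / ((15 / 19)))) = 18 / 19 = 0.95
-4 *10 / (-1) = 40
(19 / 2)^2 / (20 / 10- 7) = -361 / 20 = -18.05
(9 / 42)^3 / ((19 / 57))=81 / 2744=0.03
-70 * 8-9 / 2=-1129 / 2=-564.50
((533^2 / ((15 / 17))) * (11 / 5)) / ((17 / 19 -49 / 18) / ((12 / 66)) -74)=-12112418604 / 1437275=-8427.35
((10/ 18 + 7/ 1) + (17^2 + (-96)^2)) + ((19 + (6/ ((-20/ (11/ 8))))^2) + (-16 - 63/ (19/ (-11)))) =10453927019/ 1094400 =9552.20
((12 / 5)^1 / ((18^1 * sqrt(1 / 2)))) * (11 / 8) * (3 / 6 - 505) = -11099 * sqrt(2) / 120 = -130.80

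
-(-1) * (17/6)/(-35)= -17/210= -0.08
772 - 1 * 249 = 523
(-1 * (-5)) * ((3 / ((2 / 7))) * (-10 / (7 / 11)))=-825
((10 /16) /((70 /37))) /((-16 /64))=-37 /28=-1.32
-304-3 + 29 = -278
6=6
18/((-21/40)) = -240/7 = -34.29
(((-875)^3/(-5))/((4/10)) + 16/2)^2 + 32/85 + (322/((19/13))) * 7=724804474166250612927/6460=112198835010255512.84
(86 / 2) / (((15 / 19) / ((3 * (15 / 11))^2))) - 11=108964 / 121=900.53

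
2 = 2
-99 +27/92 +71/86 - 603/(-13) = -2648353/51428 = -51.50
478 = 478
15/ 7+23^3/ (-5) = -85094/ 35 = -2431.26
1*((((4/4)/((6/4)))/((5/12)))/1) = 8/5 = 1.60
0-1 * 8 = -8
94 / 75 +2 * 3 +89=7219 / 75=96.25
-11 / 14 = -0.79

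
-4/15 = -0.27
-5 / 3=-1.67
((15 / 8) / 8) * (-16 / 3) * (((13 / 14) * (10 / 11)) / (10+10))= -65 / 1232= -0.05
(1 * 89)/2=89/2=44.50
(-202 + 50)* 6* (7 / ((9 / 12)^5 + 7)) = -6537216 / 7411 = -882.10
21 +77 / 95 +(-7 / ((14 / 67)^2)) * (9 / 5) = -709603 / 2660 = -266.77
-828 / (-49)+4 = 1024 / 49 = 20.90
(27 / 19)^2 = 2.02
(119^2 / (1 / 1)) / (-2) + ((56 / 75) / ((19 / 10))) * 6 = -1344847 / 190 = -7078.14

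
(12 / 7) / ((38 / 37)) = 222 / 133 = 1.67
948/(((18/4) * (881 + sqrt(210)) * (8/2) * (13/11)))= 139198/2751099- 158 * sqrt(210)/2751099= 0.05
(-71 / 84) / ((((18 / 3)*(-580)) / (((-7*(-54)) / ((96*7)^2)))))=0.00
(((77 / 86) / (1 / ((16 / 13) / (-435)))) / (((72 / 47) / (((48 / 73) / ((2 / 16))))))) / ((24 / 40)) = -463232 / 31951881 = -0.01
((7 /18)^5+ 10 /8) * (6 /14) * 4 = 2378767 /1102248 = 2.16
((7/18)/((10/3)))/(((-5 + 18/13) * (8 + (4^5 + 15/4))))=-91/2920815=-0.00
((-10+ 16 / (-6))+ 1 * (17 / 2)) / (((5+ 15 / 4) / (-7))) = 10 / 3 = 3.33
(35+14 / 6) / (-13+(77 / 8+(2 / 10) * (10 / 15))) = -4480 / 389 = -11.52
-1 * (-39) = 39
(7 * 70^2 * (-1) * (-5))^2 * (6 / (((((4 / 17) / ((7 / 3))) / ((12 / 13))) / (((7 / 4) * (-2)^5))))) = -1176019404000000 / 13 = -90463031076923.08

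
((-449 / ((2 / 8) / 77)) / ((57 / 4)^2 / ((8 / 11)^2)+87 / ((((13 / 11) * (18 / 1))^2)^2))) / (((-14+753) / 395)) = -317631537548881920 / 1649717220367051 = -192.54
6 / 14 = 3 / 7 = 0.43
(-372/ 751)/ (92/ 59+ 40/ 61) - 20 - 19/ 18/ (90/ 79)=-51283309783/ 2424723660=-21.15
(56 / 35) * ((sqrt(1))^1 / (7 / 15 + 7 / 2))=48 / 119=0.40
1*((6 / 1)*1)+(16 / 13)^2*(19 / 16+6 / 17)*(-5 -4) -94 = -313160 / 2873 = -109.00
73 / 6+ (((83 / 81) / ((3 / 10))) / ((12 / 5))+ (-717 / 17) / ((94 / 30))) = 75298 / 582471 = 0.13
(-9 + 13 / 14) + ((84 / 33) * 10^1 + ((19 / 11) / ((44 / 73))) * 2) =19578 / 847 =23.11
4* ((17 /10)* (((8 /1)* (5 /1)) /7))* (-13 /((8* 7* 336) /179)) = -39559 /8232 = -4.81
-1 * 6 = -6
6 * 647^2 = 2511654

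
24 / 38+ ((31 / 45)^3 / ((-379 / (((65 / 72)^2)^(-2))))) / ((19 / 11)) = 10135999942836 / 16067793828125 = 0.63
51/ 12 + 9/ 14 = 137/ 28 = 4.89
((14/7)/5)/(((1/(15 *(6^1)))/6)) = 216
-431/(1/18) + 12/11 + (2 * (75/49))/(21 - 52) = -129611844/16709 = -7757.01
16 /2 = 8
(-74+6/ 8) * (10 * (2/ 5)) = -293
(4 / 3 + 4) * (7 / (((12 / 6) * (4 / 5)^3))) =875 / 24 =36.46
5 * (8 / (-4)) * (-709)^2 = -5026810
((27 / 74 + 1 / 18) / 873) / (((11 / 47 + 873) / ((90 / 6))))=16450 / 1988546463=0.00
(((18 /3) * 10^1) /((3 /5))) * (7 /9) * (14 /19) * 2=19600 /171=114.62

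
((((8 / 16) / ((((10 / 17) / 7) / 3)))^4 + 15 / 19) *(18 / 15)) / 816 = 308624104419 / 2067200000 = 149.30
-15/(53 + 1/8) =-24/85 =-0.28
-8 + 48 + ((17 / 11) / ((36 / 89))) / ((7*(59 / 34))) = 3296681 / 81774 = 40.31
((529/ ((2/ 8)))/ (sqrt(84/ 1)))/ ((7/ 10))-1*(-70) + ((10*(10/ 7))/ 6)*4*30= 10580*sqrt(21)/ 147 + 2490/ 7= 685.54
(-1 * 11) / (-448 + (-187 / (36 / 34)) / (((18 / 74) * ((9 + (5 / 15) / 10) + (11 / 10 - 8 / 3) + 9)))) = 146718 / 6563539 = 0.02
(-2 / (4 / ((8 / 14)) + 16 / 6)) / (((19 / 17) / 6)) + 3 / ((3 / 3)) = 1.89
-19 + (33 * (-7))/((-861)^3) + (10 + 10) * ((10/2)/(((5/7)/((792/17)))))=3360287257864/516700737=6503.35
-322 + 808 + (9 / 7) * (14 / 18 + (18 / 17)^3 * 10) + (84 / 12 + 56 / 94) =509.86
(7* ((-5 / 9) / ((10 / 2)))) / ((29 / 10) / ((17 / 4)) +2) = -595 / 2052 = -0.29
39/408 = 13/136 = 0.10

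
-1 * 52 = -52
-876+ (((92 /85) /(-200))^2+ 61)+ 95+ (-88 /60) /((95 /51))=-247365204949 /343187500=-720.79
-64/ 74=-32/ 37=-0.86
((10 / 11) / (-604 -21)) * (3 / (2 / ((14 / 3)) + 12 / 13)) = -182 / 56375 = -0.00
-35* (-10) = 350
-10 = -10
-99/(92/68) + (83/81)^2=-10883716/150903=-72.12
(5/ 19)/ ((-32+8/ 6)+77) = 15/ 2641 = 0.01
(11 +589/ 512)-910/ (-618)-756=-742.38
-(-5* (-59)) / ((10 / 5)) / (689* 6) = -295 / 8268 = -0.04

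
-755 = -755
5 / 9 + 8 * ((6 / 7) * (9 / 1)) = 3923 / 63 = 62.27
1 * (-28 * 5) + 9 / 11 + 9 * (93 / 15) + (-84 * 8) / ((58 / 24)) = -576514 / 1595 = -361.45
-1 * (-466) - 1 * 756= -290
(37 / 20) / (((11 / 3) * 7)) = 111 / 1540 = 0.07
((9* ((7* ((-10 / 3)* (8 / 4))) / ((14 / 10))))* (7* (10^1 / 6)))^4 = 150062500000000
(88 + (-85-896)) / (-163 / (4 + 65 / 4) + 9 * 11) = -72333 / 7367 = -9.82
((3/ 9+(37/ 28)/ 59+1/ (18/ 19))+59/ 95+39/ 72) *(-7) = -7271359/ 403560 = -18.02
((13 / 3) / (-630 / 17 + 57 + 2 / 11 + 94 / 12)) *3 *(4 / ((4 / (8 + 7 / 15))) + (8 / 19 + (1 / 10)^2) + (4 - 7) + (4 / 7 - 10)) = -342481711 / 208590550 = -1.64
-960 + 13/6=-5747/6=-957.83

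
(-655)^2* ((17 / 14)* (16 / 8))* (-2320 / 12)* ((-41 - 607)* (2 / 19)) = 13740154646.62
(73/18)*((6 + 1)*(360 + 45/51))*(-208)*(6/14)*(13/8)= -25229165/17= -1484068.53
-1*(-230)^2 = -52900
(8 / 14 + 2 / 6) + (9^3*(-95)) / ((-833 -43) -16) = 78.54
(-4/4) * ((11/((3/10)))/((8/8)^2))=-110/3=-36.67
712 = 712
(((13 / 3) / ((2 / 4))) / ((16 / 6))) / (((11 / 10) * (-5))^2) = 13 / 121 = 0.11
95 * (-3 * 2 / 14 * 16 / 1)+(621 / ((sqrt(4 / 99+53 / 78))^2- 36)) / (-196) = -5796575013 / 8899478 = -651.34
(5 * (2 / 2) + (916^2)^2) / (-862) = -704014971141 / 862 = -816722704.34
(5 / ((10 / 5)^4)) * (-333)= -1665 / 16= -104.06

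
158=158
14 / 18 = 7 / 9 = 0.78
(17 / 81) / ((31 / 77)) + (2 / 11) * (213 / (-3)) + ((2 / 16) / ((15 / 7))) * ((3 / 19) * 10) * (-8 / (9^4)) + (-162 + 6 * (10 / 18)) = -7271310379 / 42508719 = -171.05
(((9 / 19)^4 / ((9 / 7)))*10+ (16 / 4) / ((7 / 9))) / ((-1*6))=-841461 / 912247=-0.92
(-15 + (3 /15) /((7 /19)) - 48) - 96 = -158.46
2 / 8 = 1 / 4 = 0.25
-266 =-266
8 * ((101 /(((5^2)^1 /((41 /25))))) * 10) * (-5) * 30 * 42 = -3339302.40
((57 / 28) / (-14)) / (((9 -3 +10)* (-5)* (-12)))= -19 / 125440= -0.00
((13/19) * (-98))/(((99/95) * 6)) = -3185/297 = -10.72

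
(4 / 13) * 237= 948 / 13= 72.92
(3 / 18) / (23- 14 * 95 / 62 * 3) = -31 / 7692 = -0.00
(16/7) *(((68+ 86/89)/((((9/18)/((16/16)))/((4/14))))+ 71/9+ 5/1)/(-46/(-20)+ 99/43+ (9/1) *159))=2017463680/24228760941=0.08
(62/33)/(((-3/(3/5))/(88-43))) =-186/11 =-16.91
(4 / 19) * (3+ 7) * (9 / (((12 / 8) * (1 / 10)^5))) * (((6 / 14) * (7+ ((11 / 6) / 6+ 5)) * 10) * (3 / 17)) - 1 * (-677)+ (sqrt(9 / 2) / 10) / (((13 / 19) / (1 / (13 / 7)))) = 399 * sqrt(2) / 3380+ 26581530697 / 2261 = 11756537.41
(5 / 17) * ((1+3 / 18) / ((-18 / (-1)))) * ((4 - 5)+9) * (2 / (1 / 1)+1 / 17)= 2450 / 7803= 0.31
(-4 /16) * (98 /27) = -49 /54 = -0.91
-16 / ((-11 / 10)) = 160 / 11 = 14.55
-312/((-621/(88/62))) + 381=2449453/6417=381.71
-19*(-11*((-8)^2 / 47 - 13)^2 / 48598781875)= 3291299 / 5650247850625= 0.00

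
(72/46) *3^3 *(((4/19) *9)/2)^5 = 1836660096/56950277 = 32.25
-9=-9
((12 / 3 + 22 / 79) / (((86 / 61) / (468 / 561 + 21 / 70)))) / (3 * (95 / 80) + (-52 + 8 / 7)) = -0.07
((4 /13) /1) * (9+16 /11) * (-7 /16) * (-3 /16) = 2415 /9152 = 0.26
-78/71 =-1.10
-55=-55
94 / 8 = 47 / 4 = 11.75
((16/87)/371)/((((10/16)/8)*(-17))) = -1024/2743545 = -0.00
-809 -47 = -856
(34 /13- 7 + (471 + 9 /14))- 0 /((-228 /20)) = 85041 /182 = 467.26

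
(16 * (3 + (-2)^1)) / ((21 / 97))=1552 / 21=73.90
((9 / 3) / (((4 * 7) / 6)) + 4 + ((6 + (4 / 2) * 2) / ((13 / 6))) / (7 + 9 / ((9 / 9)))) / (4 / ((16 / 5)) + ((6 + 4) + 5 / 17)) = 0.43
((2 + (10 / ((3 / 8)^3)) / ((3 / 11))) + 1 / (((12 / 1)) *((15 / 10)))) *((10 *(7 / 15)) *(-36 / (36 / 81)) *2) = -1581622 / 3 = -527207.33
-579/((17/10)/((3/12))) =-2895/34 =-85.15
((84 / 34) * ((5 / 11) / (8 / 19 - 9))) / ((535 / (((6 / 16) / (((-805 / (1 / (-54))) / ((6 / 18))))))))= -0.00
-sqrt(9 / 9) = -1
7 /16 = 0.44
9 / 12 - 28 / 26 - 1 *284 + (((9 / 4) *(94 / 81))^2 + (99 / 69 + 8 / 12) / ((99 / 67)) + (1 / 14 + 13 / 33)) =-1027992529 / 3729726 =-275.62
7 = 7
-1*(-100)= 100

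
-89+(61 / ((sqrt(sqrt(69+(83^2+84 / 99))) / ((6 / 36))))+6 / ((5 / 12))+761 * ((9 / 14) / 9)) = -1417 / 70+61 * 229642^(3 / 4) * 33^(1 / 4) / 1377852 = -19.13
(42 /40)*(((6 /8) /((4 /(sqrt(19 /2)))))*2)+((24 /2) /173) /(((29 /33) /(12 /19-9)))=-62964 /95323+63*sqrt(38) /320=0.55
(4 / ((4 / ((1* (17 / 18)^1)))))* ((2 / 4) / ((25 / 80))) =68 / 45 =1.51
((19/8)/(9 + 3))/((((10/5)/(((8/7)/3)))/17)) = 323/504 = 0.64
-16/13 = -1.23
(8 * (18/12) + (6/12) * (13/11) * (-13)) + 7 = 249/22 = 11.32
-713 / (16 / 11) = -7843 / 16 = -490.19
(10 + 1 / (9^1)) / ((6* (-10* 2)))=-91 / 1080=-0.08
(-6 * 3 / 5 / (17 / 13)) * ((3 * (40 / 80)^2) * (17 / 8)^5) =-29315871 / 327680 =-89.46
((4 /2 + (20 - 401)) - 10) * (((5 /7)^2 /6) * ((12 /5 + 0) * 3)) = -11670 /49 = -238.16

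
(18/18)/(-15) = -1/15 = -0.07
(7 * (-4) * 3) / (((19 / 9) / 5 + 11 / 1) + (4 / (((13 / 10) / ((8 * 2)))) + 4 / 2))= -1755 / 1309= -1.34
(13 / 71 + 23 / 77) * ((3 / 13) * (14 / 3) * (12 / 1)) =63216 / 10153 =6.23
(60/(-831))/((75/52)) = -208/4155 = -0.05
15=15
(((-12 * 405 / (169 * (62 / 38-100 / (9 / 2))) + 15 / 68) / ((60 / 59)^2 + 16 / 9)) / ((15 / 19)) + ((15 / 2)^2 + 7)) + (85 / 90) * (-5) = 1901054596190515 / 32081919262848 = 59.26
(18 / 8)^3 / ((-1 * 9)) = -81 / 64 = -1.27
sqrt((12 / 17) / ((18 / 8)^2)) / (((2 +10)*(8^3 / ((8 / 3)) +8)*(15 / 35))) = 0.00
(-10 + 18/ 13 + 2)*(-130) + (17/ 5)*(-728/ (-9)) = 1135.02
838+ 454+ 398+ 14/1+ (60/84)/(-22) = 262411/154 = 1703.97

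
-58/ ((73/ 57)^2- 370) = 6498/ 41269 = 0.16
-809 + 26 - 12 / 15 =-3919 / 5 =-783.80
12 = 12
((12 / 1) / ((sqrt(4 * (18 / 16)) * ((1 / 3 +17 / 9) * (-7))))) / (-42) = 3 * sqrt(2) / 490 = 0.01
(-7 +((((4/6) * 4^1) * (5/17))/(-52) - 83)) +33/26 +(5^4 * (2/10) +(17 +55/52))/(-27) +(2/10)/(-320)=-897865567/9547200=-94.04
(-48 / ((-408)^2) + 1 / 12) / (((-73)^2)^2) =24 / 8207091649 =0.00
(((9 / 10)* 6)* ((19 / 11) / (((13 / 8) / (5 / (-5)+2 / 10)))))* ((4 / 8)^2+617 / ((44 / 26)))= -65881512 / 39325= -1675.31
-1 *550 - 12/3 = -554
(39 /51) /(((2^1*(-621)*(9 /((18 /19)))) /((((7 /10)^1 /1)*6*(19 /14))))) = -13 /35190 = -0.00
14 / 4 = 7 / 2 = 3.50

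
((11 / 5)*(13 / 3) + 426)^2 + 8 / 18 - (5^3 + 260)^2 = 41464.73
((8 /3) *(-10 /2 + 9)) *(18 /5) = 192 /5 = 38.40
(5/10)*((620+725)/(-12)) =-1345/24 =-56.04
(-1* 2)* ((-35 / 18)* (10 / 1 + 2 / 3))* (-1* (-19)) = 21280 / 27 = 788.15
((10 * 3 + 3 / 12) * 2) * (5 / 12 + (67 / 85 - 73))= -8860951 / 2040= -4343.60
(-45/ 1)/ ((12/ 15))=-225/ 4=-56.25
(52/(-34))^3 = -17576/4913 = -3.58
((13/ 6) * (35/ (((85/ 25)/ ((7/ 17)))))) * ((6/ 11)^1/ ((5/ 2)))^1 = 6370/ 3179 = 2.00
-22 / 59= -0.37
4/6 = 2/3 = 0.67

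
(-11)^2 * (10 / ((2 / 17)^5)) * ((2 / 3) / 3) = 859013485 / 72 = 11930742.85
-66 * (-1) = 66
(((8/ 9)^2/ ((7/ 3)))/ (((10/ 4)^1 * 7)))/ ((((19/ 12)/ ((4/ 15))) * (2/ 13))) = 13312/ 628425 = 0.02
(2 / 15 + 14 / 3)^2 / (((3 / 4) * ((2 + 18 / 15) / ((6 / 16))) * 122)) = 9 / 305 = 0.03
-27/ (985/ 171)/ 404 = -4617/ 397940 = -0.01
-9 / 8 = -1.12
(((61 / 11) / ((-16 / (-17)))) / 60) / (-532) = -0.00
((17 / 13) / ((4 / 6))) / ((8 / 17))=867 / 208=4.17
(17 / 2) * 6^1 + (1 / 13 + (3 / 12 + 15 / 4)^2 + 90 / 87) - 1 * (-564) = 632.11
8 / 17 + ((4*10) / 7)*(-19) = -12864 / 119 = -108.10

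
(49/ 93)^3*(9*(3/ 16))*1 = 117649/ 476656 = 0.25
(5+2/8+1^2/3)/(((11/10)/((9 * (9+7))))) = 8040/11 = 730.91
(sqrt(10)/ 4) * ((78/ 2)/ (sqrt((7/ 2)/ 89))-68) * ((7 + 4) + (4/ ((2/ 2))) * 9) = -799 * sqrt(10) + 1833 * sqrt(3115)/ 14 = 4780.75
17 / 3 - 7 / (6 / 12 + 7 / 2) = 47 / 12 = 3.92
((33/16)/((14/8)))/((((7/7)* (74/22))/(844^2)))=64644492/259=249592.63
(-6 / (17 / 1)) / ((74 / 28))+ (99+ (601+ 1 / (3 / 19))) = 1332599 / 1887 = 706.20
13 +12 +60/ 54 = 26.11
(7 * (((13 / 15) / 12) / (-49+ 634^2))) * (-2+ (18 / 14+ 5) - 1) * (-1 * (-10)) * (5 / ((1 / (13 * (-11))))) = -19435 / 657666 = -0.03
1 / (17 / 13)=13 / 17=0.76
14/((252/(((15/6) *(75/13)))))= 125/156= 0.80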